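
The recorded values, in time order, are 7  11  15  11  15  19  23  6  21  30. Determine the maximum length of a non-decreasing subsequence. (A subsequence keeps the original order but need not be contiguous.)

Let dp[i] be the length of the longest such subsequence ending at index i:
i:      1  2  3  4  5  6  7  8  9 10
a[i]:   7 11 15 11 15 19 23  6 21 30
dp:     1  2  3  3  4  5  6  1  6  7
Maximum dp value is 7.

7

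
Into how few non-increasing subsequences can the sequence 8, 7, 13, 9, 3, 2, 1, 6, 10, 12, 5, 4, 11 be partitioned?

4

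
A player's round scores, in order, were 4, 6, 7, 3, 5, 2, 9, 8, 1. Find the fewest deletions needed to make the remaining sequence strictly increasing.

Fewest deletions = n − (longest strictly increasing subsequence).
Patience tails:
4 → extends → [4]
6 → extends → [4, 6]
7 → extends → [4, 6, 7]
3 → replaces 4 → [3, 6, 7]
5 → replaces 6 → [3, 5, 7]
2 → replaces 3 → [2, 5, 7]
9 → extends → [2, 5, 7, 9]
8 → replaces 9 → [2, 5, 7, 8]
1 → replaces 2 → [1, 5, 7, 8]
Longest strictly increasing subsequence has length 4, so deletions = 9 − 4 = 5.

5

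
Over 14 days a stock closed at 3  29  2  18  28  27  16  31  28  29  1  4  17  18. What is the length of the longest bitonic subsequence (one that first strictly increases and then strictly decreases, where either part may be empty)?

inc[i] = longest strictly increasing subsequence ending at i; dec[i] = longest strictly decreasing subsequence starting at i:
i:      1  2  3  4  5  6  7  8  9 10 11 12 13 14
a[i]:   3 29  2 18 28 27 16 31 28 29  1  4 17 18
inc:    1  2  1  2  3  3  2  4  4  5  1  2  3  4
dec:    3  5  2  3  4  3  2  3  2  2  1  1  1  1
Best peak at i=2 (value 29): inc=2, dec=5, length 2+5−1 = 6.

6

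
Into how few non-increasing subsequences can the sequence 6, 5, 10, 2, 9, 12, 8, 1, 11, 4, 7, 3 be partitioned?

3

The minimum number of non-increasing subsequences covering a sequence equals the length of its longest strictly increasing subsequence.
LIS length is 3 (e.g. 6, 10, 12), so 3 piles are needed.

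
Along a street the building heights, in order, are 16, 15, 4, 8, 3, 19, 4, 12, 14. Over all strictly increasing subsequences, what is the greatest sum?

Let S[i] be the best sum of a strictly increasing subsequence ending at i:
i:      1  2  3  4  5  6  7  8  9
a[i]:  16 15  4  8  3 19  4 12 14
S:     16 15  4 12  3 35  7 24 38
Maximum is 38 (e.g. 4 + 8 + 12 + 14).

38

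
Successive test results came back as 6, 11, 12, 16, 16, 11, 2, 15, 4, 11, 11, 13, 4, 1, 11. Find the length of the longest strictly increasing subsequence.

4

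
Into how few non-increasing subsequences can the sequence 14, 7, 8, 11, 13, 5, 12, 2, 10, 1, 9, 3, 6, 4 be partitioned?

The minimum number of non-increasing subsequences covering a sequence equals the length of its longest strictly increasing subsequence.
LIS length is 4 (e.g. 7, 8, 11, 13), so 4 piles are needed.

4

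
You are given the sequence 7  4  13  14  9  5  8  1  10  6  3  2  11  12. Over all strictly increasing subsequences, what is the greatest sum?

50

Let S[i] be the best sum of a strictly increasing subsequence ending at i:
i:      1  2  3  4  5  6  7  8  9 10 11 12 13 14
a[i]:   7  4 13 14  9  5  8  1 10  6  3  2 11 12
S:      7  4 20 34 16  9 17  1 27 15  4  3 38 50
Maximum is 50 (e.g. 4 + 5 + 8 + 10 + 11 + 12).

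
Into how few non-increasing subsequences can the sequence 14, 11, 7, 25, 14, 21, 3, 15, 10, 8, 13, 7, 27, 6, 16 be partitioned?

The minimum number of non-increasing subsequences covering a sequence equals the length of its longest strictly increasing subsequence.
LIS length is 4 (e.g. 11, 14, 21, 27), so 4 piles are needed.

4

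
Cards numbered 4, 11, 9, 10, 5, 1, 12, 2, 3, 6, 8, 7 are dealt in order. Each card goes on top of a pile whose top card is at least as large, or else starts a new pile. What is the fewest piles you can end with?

The minimum number of non-increasing subsequences covering a sequence equals the length of its longest strictly increasing subsequence.
LIS length is 5 (e.g. 1, 2, 3, 6, 8), so 5 piles are needed.

5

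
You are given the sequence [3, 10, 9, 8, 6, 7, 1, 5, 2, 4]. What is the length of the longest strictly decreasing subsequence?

6

Negate each value so 'decreasing' becomes 'increasing', then run patience tails on the negated sequence:
-3 → extends → [-3]
-10 → replaces -3 → [-10]
-9 → extends → [-10, -9]
-8 → extends → [-10, -9, -8]
-6 → extends → [-10, -9, -8, -6]
-7 → replaces -6 → [-10, -9, -8, -7]
-1 → extends → [-10, -9, -8, -7, -1]
-5 → replaces -1 → [-10, -9, -8, -7, -5]
-2 → extends → [-10, -9, -8, -7, -5, -2]
-4 → replaces -2 → [-10, -9, -8, -7, -5, -4]
Six tails, so the longest strictly decreasing subsequence of the original has length 6.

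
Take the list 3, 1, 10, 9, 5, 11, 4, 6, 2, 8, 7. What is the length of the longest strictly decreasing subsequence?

5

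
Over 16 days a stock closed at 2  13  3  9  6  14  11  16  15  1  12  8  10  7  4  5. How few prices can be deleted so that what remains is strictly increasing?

11

Fewest deletions = n − (longest strictly increasing subsequence).
i:      1  2  3  4  5  6  7  8  9 10 11 12 13 14 15 16
a[i]:   2 13  3  9  6 14 11 16 15  1 12  8 10  7  4  5
dp:     1  2  2  3  3  4  4  5  5  1  5  4  5  4  3  4
max dp = 5, so deletions = 16 − 5 = 11.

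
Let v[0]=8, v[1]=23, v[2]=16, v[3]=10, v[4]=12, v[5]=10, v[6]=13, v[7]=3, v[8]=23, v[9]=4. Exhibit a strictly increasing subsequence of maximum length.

8, 10, 12, 13, 23

Patience tails give the LIS length; then backtrack through the dp parents:
8 → extends → [8]
23 → extends → [8, 23]
16 → replaces 23 → [8, 16]
10 → replaces 16 → [8, 10]
12 → extends → [8, 10, 12]
10 → already a tail → [8, 10, 12]
13 → extends → [8, 10, 12, 13]
3 → replaces 8 → [3, 10, 12, 13]
23 → extends → [3, 10, 12, 13, 23]
4 → replaces 10 → [3, 4, 12, 13, 23]
Length 5; one witness is 8, 10, 12, 13, 23.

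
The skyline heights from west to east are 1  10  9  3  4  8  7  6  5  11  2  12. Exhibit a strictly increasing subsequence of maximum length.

Patience tails give the LIS length; then backtrack through the dp parents:
1 → extends → [1]
10 → extends → [1, 10]
9 → replaces 10 → [1, 9]
3 → replaces 9 → [1, 3]
4 → extends → [1, 3, 4]
8 → extends → [1, 3, 4, 8]
7 → replaces 8 → [1, 3, 4, 7]
6 → replaces 7 → [1, 3, 4, 6]
5 → replaces 6 → [1, 3, 4, 5]
11 → extends → [1, 3, 4, 5, 11]
2 → replaces 3 → [1, 2, 4, 5, 11]
12 → extends → [1, 2, 4, 5, 11, 12]
Length 6; one witness is 1, 3, 4, 8, 11, 12.

1, 3, 4, 8, 11, 12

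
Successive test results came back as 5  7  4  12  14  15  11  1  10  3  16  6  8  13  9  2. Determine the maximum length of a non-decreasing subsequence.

Track the smallest tail for each achievable length (allowing ties):
5 → extends → [5]
7 → extends → [5, 7]
4 → replaces 5 → [4, 7]
12 → extends → [4, 7, 12]
14 → extends → [4, 7, 12, 14]
15 → extends → [4, 7, 12, 14, 15]
11 → replaces 12 → [4, 7, 11, 14, 15]
1 → replaces 4 → [1, 7, 11, 14, 15]
10 → replaces 11 → [1, 7, 10, 14, 15]
3 → replaces 7 → [1, 3, 10, 14, 15]
16 → extends → [1, 3, 10, 14, 15, 16]
6 → replaces 10 → [1, 3, 6, 14, 15, 16]
8 → replaces 14 → [1, 3, 6, 8, 15, 16]
13 → replaces 15 → [1, 3, 6, 8, 13, 16]
9 → replaces 13 → [1, 3, 6, 8, 9, 16]
2 → replaces 3 → [1, 2, 6, 8, 9, 16]
Six tails, so the longest non-decreasing subsequence has length 6 (e.g. 5, 7, 12, 14, 15, 16).

6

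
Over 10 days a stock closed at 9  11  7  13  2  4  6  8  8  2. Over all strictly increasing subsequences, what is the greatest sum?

Let S[i] be the best sum of a strictly increasing subsequence ending at i:
i:      1  2  3  4  5  6  7  8  9 10
a[i]:   9 11  7 13  2  4  6  8  8  2
S:      9 20  7 33  2  6 12 20 20  2
Maximum is 33 (e.g. 9 + 11 + 13).

33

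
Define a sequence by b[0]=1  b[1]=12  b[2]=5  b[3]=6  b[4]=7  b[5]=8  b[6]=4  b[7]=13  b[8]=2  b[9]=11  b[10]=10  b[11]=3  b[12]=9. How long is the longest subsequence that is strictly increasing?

Track the smallest tail for each achievable length (strict):
1 → extends → [1]
12 → extends → [1, 12]
5 → replaces 12 → [1, 5]
6 → extends → [1, 5, 6]
7 → extends → [1, 5, 6, 7]
8 → extends → [1, 5, 6, 7, 8]
4 → replaces 5 → [1, 4, 6, 7, 8]
13 → extends → [1, 4, 6, 7, 8, 13]
2 → replaces 4 → [1, 2, 6, 7, 8, 13]
11 → replaces 13 → [1, 2, 6, 7, 8, 11]
10 → replaces 11 → [1, 2, 6, 7, 8, 10]
3 → replaces 6 → [1, 2, 3, 7, 8, 10]
9 → replaces 10 → [1, 2, 3, 7, 8, 9]
Six tails, so the longest strictly increasing subsequence has length 6 (e.g. 1, 5, 6, 7, 8, 13).

6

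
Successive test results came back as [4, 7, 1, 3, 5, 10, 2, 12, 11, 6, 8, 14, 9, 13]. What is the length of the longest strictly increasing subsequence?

Let dp[i] be the length of the longest such subsequence ending at index i:
i:      1  2  3  4  5  6  7  8  9 10 11 12 13 14
a[i]:   4  7  1  3  5 10  2 12 11  6  8 14  9 13
dp:     1  2  1  2  3  4  2  5  5  4  5  6  6  7
Maximum dp value is 7.

7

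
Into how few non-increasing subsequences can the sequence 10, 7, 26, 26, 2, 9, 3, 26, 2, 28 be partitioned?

4

Place each on the leftmost legal pile:
10 → new pile 1 (tops now [10])
7 → pile 1 (tops now [7])
26 → new pile 2 (tops now [7, 26])
26 → pile 2 (tops now [7, 26])
2 → pile 1 (tops now [2, 26])
9 → pile 2 (tops now [2, 9])
3 → pile 2 (tops now [2, 3])
26 → new pile 3 (tops now [2, 3, 26])
2 → pile 1 (tops now [2, 3, 26])
28 → new pile 4 (tops now [2, 3, 26, 28])
Four piles.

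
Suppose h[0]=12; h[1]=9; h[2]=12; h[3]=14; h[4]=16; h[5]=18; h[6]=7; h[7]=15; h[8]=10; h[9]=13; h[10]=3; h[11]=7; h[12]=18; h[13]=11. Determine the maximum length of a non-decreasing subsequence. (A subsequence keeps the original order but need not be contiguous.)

6

Track the smallest tail for each achievable length (allowing ties):
12 → extends → [12]
9 → replaces 12 → [9]
12 → extends → [9, 12]
14 → extends → [9, 12, 14]
16 → extends → [9, 12, 14, 16]
18 → extends → [9, 12, 14, 16, 18]
7 → replaces 9 → [7, 12, 14, 16, 18]
15 → replaces 16 → [7, 12, 14, 15, 18]
10 → replaces 12 → [7, 10, 14, 15, 18]
13 → replaces 14 → [7, 10, 13, 15, 18]
3 → replaces 7 → [3, 10, 13, 15, 18]
7 → replaces 10 → [3, 7, 13, 15, 18]
18 → extends → [3, 7, 13, 15, 18, 18]
11 → replaces 13 → [3, 7, 11, 15, 18, 18]
Six tails, so the longest non-decreasing subsequence has length 6 (e.g. 12, 12, 14, 16, 18, 18).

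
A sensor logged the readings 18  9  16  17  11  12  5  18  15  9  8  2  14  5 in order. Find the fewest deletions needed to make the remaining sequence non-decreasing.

10

Fewest deletions = n − (longest non-decreasing subsequence).
Patience tails:
18 → extends → [18]
9 → replaces 18 → [9]
16 → extends → [9, 16]
17 → extends → [9, 16, 17]
11 → replaces 16 → [9, 11, 17]
12 → replaces 17 → [9, 11, 12]
5 → replaces 9 → [5, 11, 12]
18 → extends → [5, 11, 12, 18]
15 → replaces 18 → [5, 11, 12, 15]
9 → replaces 11 → [5, 9, 12, 15]
8 → replaces 9 → [5, 8, 12, 15]
2 → replaces 5 → [2, 8, 12, 15]
14 → replaces 15 → [2, 8, 12, 14]
5 → replaces 8 → [2, 5, 12, 14]
Longest non-decreasing subsequence has length 4, so deletions = 14 − 4 = 10.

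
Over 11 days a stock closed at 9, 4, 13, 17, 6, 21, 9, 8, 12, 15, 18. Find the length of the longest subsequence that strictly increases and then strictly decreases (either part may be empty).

inc[i] = longest strictly increasing subsequence ending at i; dec[i] = longest strictly decreasing subsequence starting at i:
i:      1  2  3  4  5  6  7  8  9 10 11
a[i]:   9  4 13 17  6 21  9  8 12 15 18
inc:    1  1  2  3  2  4  3  3  4  5  6
dec:    2  1  3  3  1  3  2  1  1  1  1
Best peak at i=6 (value 21): inc=4, dec=3, length 4+3−1 = 6.

6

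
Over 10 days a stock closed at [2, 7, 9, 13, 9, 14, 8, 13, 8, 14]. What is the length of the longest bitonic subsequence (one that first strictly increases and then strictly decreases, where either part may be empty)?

inc[i] = longest strictly increasing subsequence ending at i; dec[i] = longest strictly decreasing subsequence starting at i:
i:      1  2  3  4  5  6  7  8  9 10
a[i]:   2  7  9 13  9 14  8 13  8 14
inc:    1  2  3  4  3  5  3  4  3  5
dec:    1  1  2  3  2  3  1  2  1  1
Best peak at i=6 (value 14): inc=5, dec=3, length 5+3−1 = 7.

7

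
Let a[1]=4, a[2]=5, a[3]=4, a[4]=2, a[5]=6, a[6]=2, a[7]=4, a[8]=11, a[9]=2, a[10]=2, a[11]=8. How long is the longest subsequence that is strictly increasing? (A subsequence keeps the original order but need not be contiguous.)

4

Let dp[i] be the length of the longest such subsequence ending at index i:
i:      1  2  3  4  5  6  7  8  9 10 11
a[i]:   4  5  4  2  6  2  4 11  2  2  8
dp:     1  2  1  1  3  1  2  4  1  1  4
Maximum dp value is 4.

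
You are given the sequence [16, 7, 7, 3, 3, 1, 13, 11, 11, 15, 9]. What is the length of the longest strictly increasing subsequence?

3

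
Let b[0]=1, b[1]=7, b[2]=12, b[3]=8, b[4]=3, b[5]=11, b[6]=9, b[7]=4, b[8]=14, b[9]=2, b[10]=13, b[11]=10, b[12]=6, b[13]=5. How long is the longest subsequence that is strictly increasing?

Track the smallest tail for each achievable length (strict):
1 → extends → [1]
7 → extends → [1, 7]
12 → extends → [1, 7, 12]
8 → replaces 12 → [1, 7, 8]
3 → replaces 7 → [1, 3, 8]
11 → extends → [1, 3, 8, 11]
9 → replaces 11 → [1, 3, 8, 9]
4 → replaces 8 → [1, 3, 4, 9]
14 → extends → [1, 3, 4, 9, 14]
2 → replaces 3 → [1, 2, 4, 9, 14]
13 → replaces 14 → [1, 2, 4, 9, 13]
10 → replaces 13 → [1, 2, 4, 9, 10]
6 → replaces 9 → [1, 2, 4, 6, 10]
5 → replaces 6 → [1, 2, 4, 5, 10]
Five tails, so the longest strictly increasing subsequence has length 5 (e.g. 1, 7, 8, 11, 14).

5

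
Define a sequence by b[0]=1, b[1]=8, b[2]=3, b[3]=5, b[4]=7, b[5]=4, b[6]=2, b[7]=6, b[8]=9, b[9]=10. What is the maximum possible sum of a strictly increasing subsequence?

35

Let S[i] be the best sum of a strictly increasing subsequence ending at i:
i:      0  1  2  3  4  5  6  7  8  9
b[i]:   1  8  3  5  7  4  2  6  9 10
S:      1  9  4  9 16  8  3 15 25 35
Maximum is 35 (e.g. 1 + 3 + 5 + 7 + 9 + 10).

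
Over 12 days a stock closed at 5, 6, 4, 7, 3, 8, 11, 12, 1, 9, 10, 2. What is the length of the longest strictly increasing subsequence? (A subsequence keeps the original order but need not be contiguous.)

6

Let dp[i] be the length of the longest such subsequence ending at index i:
i:      1  2  3  4  5  6  7  8  9 10 11 12
a[i]:   5  6  4  7  3  8 11 12  1  9 10  2
dp:     1  2  1  3  1  4  5  6  1  5  6  2
Maximum dp value is 6.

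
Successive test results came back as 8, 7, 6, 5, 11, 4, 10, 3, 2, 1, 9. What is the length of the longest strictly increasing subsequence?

Track the smallest tail for each achievable length (strict):
8 → extends → [8]
7 → replaces 8 → [7]
6 → replaces 7 → [6]
5 → replaces 6 → [5]
11 → extends → [5, 11]
4 → replaces 5 → [4, 11]
10 → replaces 11 → [4, 10]
3 → replaces 4 → [3, 10]
2 → replaces 3 → [2, 10]
1 → replaces 2 → [1, 10]
9 → replaces 10 → [1, 9]
Two tails, so the longest strictly increasing subsequence has length 2 (e.g. 8, 11).

2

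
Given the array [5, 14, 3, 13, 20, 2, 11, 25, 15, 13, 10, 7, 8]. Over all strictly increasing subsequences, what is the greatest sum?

Let S[i] be the best sum of a strictly increasing subsequence ending at i:
i:      1  2  3  4  5  6  7  8  9 10 11 12 13
a[i]:   5 14  3 13 20  2 11 25 15 13 10  7  8
S:      5 19  3 18 39  2 16 64 34 29 15 12 20
Maximum is 64 (e.g. 5 + 14 + 20 + 25).

64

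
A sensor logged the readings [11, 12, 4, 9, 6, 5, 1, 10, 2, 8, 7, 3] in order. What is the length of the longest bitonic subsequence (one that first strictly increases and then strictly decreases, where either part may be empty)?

6

inc[i] = longest strictly increasing subsequence ending at i; dec[i] = longest strictly decreasing subsequence starting at i:
i:      1  2  3  4  5  6  7  8  9 10 11 12
a[i]:  11 12  4  9  6  5  1 10  2  8  7  3
inc:    1  2  1  2  2  2  1  3  2  3  3  3
dec:    5  5  2  4  3  2  1  4  1  3  2  1
Best peak at i=2 (value 12): inc=2, dec=5, length 2+5−1 = 6.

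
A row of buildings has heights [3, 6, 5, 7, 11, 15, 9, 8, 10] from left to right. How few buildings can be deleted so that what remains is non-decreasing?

4

Fewest deletions = n − (longest non-decreasing subsequence).
Patience tails:
3 → extends → [3]
6 → extends → [3, 6]
5 → replaces 6 → [3, 5]
7 → extends → [3, 5, 7]
11 → extends → [3, 5, 7, 11]
15 → extends → [3, 5, 7, 11, 15]
9 → replaces 11 → [3, 5, 7, 9, 15]
8 → replaces 9 → [3, 5, 7, 8, 15]
10 → replaces 15 → [3, 5, 7, 8, 10]
Longest non-decreasing subsequence has length 5, so deletions = 9 − 5 = 4.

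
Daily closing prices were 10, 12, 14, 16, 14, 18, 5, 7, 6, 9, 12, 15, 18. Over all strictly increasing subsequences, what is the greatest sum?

70

Let S[i] be the best sum of a strictly increasing subsequence ending at i:
i:      1  2  3  4  5  6  7  8  9 10 11 12 13
a[i]:  10 12 14 16 14 18  5  7  6  9 12 15 18
S:     10 22 36 52 36 70  5 12 11 21 33 51 70
Maximum is 70 (e.g. 10 + 12 + 14 + 16 + 18).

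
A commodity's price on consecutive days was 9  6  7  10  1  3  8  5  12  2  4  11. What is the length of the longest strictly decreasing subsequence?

Negate each value so 'decreasing' becomes 'increasing', then run patience tails on the negated sequence:
-9 → extends → [-9]
-6 → extends → [-9, -6]
-7 → replaces -6 → [-9, -7]
-10 → replaces -9 → [-10, -7]
-1 → extends → [-10, -7, -1]
-3 → replaces -1 → [-10, -7, -3]
-8 → replaces -7 → [-10, -8, -3]
-5 → replaces -3 → [-10, -8, -5]
-12 → replaces -10 → [-12, -8, -5]
-2 → extends → [-12, -8, -5, -2]
-4 → replaces -2 → [-12, -8, -5, -4]
-11 → replaces -8 → [-12, -11, -5, -4]
Four tails, so the longest strictly decreasing subsequence of the original has length 4.

4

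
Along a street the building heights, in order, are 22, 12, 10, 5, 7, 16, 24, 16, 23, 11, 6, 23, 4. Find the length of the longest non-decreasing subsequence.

Track the smallest tail for each achievable length (allowing ties):
22 → extends → [22]
12 → replaces 22 → [12]
10 → replaces 12 → [10]
5 → replaces 10 → [5]
7 → extends → [5, 7]
16 → extends → [5, 7, 16]
24 → extends → [5, 7, 16, 24]
16 → replaces 24 → [5, 7, 16, 16]
23 → extends → [5, 7, 16, 16, 23]
11 → replaces 16 → [5, 7, 11, 16, 23]
6 → replaces 7 → [5, 6, 11, 16, 23]
23 → extends → [5, 6, 11, 16, 23, 23]
4 → replaces 5 → [4, 6, 11, 16, 23, 23]
Six tails, so the longest non-decreasing subsequence has length 6 (e.g. 5, 7, 16, 16, 23, 23).

6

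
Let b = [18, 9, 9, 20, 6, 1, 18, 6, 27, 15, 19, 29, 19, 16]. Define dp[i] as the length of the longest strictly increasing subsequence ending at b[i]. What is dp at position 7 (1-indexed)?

2

dp[i] = 1 + max{dp[j] : j<i, b[j]<b[i]} (or 1 if no such j):
i:      1  2  3  4  5  6  7  8  9 10 11 12 13 14
b[i]:  18  9  9 20  6  1 18  6 27 15 19 29 19 16
dp:     1  1  1  2  1  1  2  2  3  3  4  5  4  4
At index 7 the value is 2.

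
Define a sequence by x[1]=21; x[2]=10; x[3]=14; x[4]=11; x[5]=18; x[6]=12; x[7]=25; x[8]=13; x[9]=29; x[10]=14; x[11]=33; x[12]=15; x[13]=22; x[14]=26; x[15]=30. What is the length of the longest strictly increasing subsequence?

9

Let dp[i] be the length of the longest such subsequence ending at index i:
i:      1  2  3  4  5  6  7  8  9 10 11 12 13 14 15
x[i]:  21 10 14 11 18 12 25 13 29 14 33 15 22 26 30
dp:     1  1  2  2  3  3  4  4  5  5  6  6  7  8  9
Maximum dp value is 9.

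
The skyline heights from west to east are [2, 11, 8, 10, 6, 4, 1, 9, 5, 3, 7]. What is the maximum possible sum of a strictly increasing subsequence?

20

Let S[i] be the best sum of a strictly increasing subsequence ending at i:
i:      1  2  3  4  5  6  7  8  9 10 11
a[i]:   2 11  8 10  6  4  1  9  5  3  7
S:      2 13 10 20  8  6  1 19 11  5 18
Maximum is 20 (e.g. 2 + 8 + 10).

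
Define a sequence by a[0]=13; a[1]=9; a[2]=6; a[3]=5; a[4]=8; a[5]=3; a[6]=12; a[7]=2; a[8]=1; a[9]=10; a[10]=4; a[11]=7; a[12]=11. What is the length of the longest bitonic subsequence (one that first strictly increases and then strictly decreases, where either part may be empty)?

inc[i] = longest strictly increasing subsequence ending at i; dec[i] = longest strictly decreasing subsequence starting at i:
i:      0  1  2  3  4  5  6  7  8  9 10 11 12
a[i]:  13  9  6  5  8  3 12  2  1 10  4  7 11
inc:    1  1  1  1  2  1  3  1  1  3  2  3  4
dec:    7  6  5  4  4  3  3  2  1  2  1  1  1
Best peak at i=0 (value 13): inc=1, dec=7, length 1+7−1 = 7.

7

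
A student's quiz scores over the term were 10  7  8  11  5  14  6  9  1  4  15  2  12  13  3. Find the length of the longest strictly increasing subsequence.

5

Track the smallest tail for each achievable length (strict):
10 → extends → [10]
7 → replaces 10 → [7]
8 → extends → [7, 8]
11 → extends → [7, 8, 11]
5 → replaces 7 → [5, 8, 11]
14 → extends → [5, 8, 11, 14]
6 → replaces 8 → [5, 6, 11, 14]
9 → replaces 11 → [5, 6, 9, 14]
1 → replaces 5 → [1, 6, 9, 14]
4 → replaces 6 → [1, 4, 9, 14]
15 → extends → [1, 4, 9, 14, 15]
2 → replaces 4 → [1, 2, 9, 14, 15]
12 → replaces 14 → [1, 2, 9, 12, 15]
13 → replaces 15 → [1, 2, 9, 12, 13]
3 → replaces 9 → [1, 2, 3, 12, 13]
Five tails, so the longest strictly increasing subsequence has length 5 (e.g. 7, 8, 11, 14, 15).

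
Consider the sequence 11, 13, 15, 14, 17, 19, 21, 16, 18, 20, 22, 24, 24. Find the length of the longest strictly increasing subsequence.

8

Track the smallest tail for each achievable length (strict):
11 → extends → [11]
13 → extends → [11, 13]
15 → extends → [11, 13, 15]
14 → replaces 15 → [11, 13, 14]
17 → extends → [11, 13, 14, 17]
19 → extends → [11, 13, 14, 17, 19]
21 → extends → [11, 13, 14, 17, 19, 21]
16 → replaces 17 → [11, 13, 14, 16, 19, 21]
18 → replaces 19 → [11, 13, 14, 16, 18, 21]
20 → replaces 21 → [11, 13, 14, 16, 18, 20]
22 → extends → [11, 13, 14, 16, 18, 20, 22]
24 → extends → [11, 13, 14, 16, 18, 20, 22, 24]
24 → already a tail → [11, 13, 14, 16, 18, 20, 22, 24]
Eight tails, so the longest strictly increasing subsequence has length 8 (e.g. 11, 13, 15, 17, 19, 21, 22, 24).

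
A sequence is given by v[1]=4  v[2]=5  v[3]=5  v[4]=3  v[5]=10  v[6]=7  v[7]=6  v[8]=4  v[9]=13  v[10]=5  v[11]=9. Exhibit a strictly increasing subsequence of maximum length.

4, 5, 10, 13

Patience tails give the LIS length; then backtrack through the dp parents:
4 → extends → [4]
5 → extends → [4, 5]
5 → already a tail → [4, 5]
3 → replaces 4 → [3, 5]
10 → extends → [3, 5, 10]
7 → replaces 10 → [3, 5, 7]
6 → replaces 7 → [3, 5, 6]
4 → replaces 5 → [3, 4, 6]
13 → extends → [3, 4, 6, 13]
5 → replaces 6 → [3, 4, 5, 13]
9 → replaces 13 → [3, 4, 5, 9]
Length 4; one witness is 4, 5, 10, 13.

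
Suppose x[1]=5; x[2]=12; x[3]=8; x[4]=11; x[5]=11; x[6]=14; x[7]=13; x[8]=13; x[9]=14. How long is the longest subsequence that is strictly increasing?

Track the smallest tail for each achievable length (strict):
5 → extends → [5]
12 → extends → [5, 12]
8 → replaces 12 → [5, 8]
11 → extends → [5, 8, 11]
11 → already a tail → [5, 8, 11]
14 → extends → [5, 8, 11, 14]
13 → replaces 14 → [5, 8, 11, 13]
13 → already a tail → [5, 8, 11, 13]
14 → extends → [5, 8, 11, 13, 14]
Five tails, so the longest strictly increasing subsequence has length 5 (e.g. 5, 8, 11, 13, 14).

5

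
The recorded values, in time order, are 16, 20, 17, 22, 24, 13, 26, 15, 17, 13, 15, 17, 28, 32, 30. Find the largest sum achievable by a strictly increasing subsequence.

Let S[i] be the best sum of a strictly increasing subsequence ending at i:
i:       1   2   3   4   5   6   7   8   9  10  11  12  13  14  15
a[i]:   16  20  17  22  24  13  26  15  17  13  15  17  28  32  30
S:      16  36  33  58  82  13 108  28  45  13  28  45 136 168 166
Maximum is 168 (e.g. 16 + 20 + 22 + 24 + 26 + 28 + 32).

168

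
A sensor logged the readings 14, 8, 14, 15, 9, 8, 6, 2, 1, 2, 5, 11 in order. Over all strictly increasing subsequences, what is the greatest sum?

Let S[i] be the best sum of a strictly increasing subsequence ending at i:
i:      1  2  3  4  5  6  7  8  9 10 11 12
a[i]:  14  8 14 15  9  8  6  2  1  2  5 11
S:     14  8 22 37 17  8  6  2  1  3  8 28
Maximum is 37 (e.g. 8 + 14 + 15).

37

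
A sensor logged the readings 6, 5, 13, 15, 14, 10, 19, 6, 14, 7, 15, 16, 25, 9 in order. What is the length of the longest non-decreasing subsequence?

7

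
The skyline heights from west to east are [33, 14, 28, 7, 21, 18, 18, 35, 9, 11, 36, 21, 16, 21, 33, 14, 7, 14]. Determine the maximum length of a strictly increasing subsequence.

6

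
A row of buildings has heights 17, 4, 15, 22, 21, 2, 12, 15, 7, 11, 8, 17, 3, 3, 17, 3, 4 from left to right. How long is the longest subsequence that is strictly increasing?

Track the smallest tail for each achievable length (strict):
17 → extends → [17]
4 → replaces 17 → [4]
15 → extends → [4, 15]
22 → extends → [4, 15, 22]
21 → replaces 22 → [4, 15, 21]
2 → replaces 4 → [2, 15, 21]
12 → replaces 15 → [2, 12, 21]
15 → replaces 21 → [2, 12, 15]
7 → replaces 12 → [2, 7, 15]
11 → replaces 15 → [2, 7, 11]
8 → replaces 11 → [2, 7, 8]
17 → extends → [2, 7, 8, 17]
3 → replaces 7 → [2, 3, 8, 17]
3 → already a tail → [2, 3, 8, 17]
17 → already a tail → [2, 3, 8, 17]
3 → already a tail → [2, 3, 8, 17]
4 → replaces 8 → [2, 3, 4, 17]
Four tails, so the longest strictly increasing subsequence has length 4 (e.g. 4, 12, 15, 17).

4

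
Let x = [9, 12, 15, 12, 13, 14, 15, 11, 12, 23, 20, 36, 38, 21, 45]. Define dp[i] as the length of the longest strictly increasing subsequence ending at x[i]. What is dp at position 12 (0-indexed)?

8

dp[i] = 1 + max{dp[j] : j<i, x[j]<x[i]} (or 1 if no such j):
i:      0  1  2  3  4  5  6  7  8  9 10 11 12 13 14
x[i]:   9 12 15 12 13 14 15 11 12 23 20 36 38 21 45
dp:     1  2  3  2  3  4  5  2  3  6  6  7  8  7  9
At index 12 the value is 8.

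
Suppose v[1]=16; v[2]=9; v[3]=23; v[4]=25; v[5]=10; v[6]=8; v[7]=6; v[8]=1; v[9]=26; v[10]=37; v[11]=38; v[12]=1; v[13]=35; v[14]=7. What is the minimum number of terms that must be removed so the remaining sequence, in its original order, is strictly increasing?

Fewest deletions = n − (longest strictly increasing subsequence).
i:      1  2  3  4  5  6  7  8  9 10 11 12 13 14
v[i]:  16  9 23 25 10  8  6  1 26 37 38  1 35  7
dp:     1  1  2  3  2  1  1  1  4  5  6  1  5  2
max dp = 6, so deletions = 14 − 6 = 8.

8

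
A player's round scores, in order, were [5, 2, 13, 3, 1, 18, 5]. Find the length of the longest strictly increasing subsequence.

3

Track the smallest tail for each achievable length (strict):
5 → extends → [5]
2 → replaces 5 → [2]
13 → extends → [2, 13]
3 → replaces 13 → [2, 3]
1 → replaces 2 → [1, 3]
18 → extends → [1, 3, 18]
5 → replaces 18 → [1, 3, 5]
Three tails, so the longest strictly increasing subsequence has length 3 (e.g. 5, 13, 18).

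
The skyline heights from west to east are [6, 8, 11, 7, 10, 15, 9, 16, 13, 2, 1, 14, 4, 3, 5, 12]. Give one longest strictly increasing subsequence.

6, 8, 11, 15, 16

Patience tails give the LIS length; then backtrack through the dp parents:
6 → extends → [6]
8 → extends → [6, 8]
11 → extends → [6, 8, 11]
7 → replaces 8 → [6, 7, 11]
10 → replaces 11 → [6, 7, 10]
15 → extends → [6, 7, 10, 15]
9 → replaces 10 → [6, 7, 9, 15]
16 → extends → [6, 7, 9, 15, 16]
13 → replaces 15 → [6, 7, 9, 13, 16]
2 → replaces 6 → [2, 7, 9, 13, 16]
1 → replaces 2 → [1, 7, 9, 13, 16]
14 → replaces 16 → [1, 7, 9, 13, 14]
4 → replaces 7 → [1, 4, 9, 13, 14]
3 → replaces 4 → [1, 3, 9, 13, 14]
5 → replaces 9 → [1, 3, 5, 13, 14]
12 → replaces 13 → [1, 3, 5, 12, 14]
Length 5; one witness is 6, 8, 11, 15, 16.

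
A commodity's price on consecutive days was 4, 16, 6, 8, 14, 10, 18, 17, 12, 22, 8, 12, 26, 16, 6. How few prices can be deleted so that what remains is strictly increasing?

Fewest deletions = n − (longest strictly increasing subsequence).
Patience tails:
4 → extends → [4]
16 → extends → [4, 16]
6 → replaces 16 → [4, 6]
8 → extends → [4, 6, 8]
14 → extends → [4, 6, 8, 14]
10 → replaces 14 → [4, 6, 8, 10]
18 → extends → [4, 6, 8, 10, 18]
17 → replaces 18 → [4, 6, 8, 10, 17]
12 → replaces 17 → [4, 6, 8, 10, 12]
22 → extends → [4, 6, 8, 10, 12, 22]
8 → already a tail → [4, 6, 8, 10, 12, 22]
12 → already a tail → [4, 6, 8, 10, 12, 22]
26 → extends → [4, 6, 8, 10, 12, 22, 26]
16 → replaces 22 → [4, 6, 8, 10, 12, 16, 26]
6 → already a tail → [4, 6, 8, 10, 12, 16, 26]
Longest strictly increasing subsequence has length 7, so deletions = 15 − 7 = 8.

8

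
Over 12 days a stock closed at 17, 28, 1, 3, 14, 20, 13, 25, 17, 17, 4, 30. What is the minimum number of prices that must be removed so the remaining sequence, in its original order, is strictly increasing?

6

Fewest deletions = n − (longest strictly increasing subsequence).
i:      1  2  3  4  5  6  7  8  9 10 11 12
a[i]:  17 28  1  3 14 20 13 25 17 17  4 30
dp:     1  2  1  2  3  4  3  5  4  4  3  6
max dp = 6, so deletions = 12 − 6 = 6.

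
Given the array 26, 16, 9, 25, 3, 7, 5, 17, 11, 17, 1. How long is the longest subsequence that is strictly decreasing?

6

Let dp[i] be the longest strictly decreasing subsequence ending at i:
i:      1  2  3  4  5  6  7  8  9 10 11
a[i]:  26 16  9 25  3  7  5 17 11 17  1
dp:     1  2  3  2  4  4  5  3  4  3  6
Maximum is 6.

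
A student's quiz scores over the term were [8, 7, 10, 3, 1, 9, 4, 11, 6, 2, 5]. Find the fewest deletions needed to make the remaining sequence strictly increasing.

Fewest deletions = n − (longest strictly increasing subsequence).
i:      1  2  3  4  5  6  7  8  9 10 11
a[i]:   8  7 10  3  1  9  4 11  6  2  5
dp:     1  1  2  1  1  2  2  3  3  2  3
max dp = 3, so deletions = 11 − 3 = 8.

8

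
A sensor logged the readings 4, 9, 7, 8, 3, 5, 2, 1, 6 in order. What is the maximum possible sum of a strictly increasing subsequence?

Let S[i] be the best sum of a strictly increasing subsequence ending at i:
i:      1  2  3  4  5  6  7  8  9
a[i]:   4  9  7  8  3  5  2  1  6
S:      4 13 11 19  3  9  2  1 15
Maximum is 19 (e.g. 4 + 7 + 8).

19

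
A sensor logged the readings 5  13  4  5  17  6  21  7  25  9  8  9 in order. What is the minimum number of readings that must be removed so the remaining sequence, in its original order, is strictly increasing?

Fewest deletions = n − (longest strictly increasing subsequence).
Patience tails:
5 → extends → [5]
13 → extends → [5, 13]
4 → replaces 5 → [4, 13]
5 → replaces 13 → [4, 5]
17 → extends → [4, 5, 17]
6 → replaces 17 → [4, 5, 6]
21 → extends → [4, 5, 6, 21]
7 → replaces 21 → [4, 5, 6, 7]
25 → extends → [4, 5, 6, 7, 25]
9 → replaces 25 → [4, 5, 6, 7, 9]
8 → replaces 9 → [4, 5, 6, 7, 8]
9 → extends → [4, 5, 6, 7, 8, 9]
Longest strictly increasing subsequence has length 6, so deletions = 12 − 6 = 6.

6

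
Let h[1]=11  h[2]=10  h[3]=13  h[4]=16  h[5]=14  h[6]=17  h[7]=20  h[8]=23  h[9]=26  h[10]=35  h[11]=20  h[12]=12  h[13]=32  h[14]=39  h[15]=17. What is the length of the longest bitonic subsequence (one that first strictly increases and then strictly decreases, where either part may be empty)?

10

inc[i] = longest strictly increasing subsequence ending at i; dec[i] = longest strictly decreasing subsequence starting at i:
i:      1  2  3  4  5  6  7  8  9 10 11 12 13 14 15
h[i]:  11 10 13 16 14 17 20 23 26 35 20 12 32 39 17
inc:    1  1  2  3  3  4  5  6  7  8  5  2  8  9  4
dec:    2  1  2  3  2  2  2  3  3  3  2  1  2  2  1
Best peak at i=10 (value 35): inc=8, dec=3, length 8+3−1 = 10.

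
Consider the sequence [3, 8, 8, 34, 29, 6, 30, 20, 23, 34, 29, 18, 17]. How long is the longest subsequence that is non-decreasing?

6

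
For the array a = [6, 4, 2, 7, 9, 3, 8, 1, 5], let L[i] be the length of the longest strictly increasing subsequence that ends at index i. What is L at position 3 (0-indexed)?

dp[i] = 1 + max{dp[j] : j<i, a[j]<a[i]} (or 1 if no such j):
i:     0 1 2 3 4 5 6 7 8
a[i]:  6 4 2 7 9 3 8 1 5
dp:    1 1 1 2 3 2 3 1 3
At index 3 the value is 2.

2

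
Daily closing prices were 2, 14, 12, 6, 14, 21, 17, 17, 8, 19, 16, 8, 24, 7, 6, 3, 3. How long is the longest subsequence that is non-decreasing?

Track the smallest tail for each achievable length (allowing ties):
2 → extends → [2]
14 → extends → [2, 14]
12 → replaces 14 → [2, 12]
6 → replaces 12 → [2, 6]
14 → extends → [2, 6, 14]
21 → extends → [2, 6, 14, 21]
17 → replaces 21 → [2, 6, 14, 17]
17 → extends → [2, 6, 14, 17, 17]
8 → replaces 14 → [2, 6, 8, 17, 17]
19 → extends → [2, 6, 8, 17, 17, 19]
16 → replaces 17 → [2, 6, 8, 16, 17, 19]
8 → replaces 16 → [2, 6, 8, 8, 17, 19]
24 → extends → [2, 6, 8, 8, 17, 19, 24]
7 → replaces 8 → [2, 6, 7, 8, 17, 19, 24]
6 → replaces 7 → [2, 6, 6, 8, 17, 19, 24]
3 → replaces 6 → [2, 3, 6, 8, 17, 19, 24]
3 → replaces 6 → [2, 3, 3, 8, 17, 19, 24]
Seven tails, so the longest non-decreasing subsequence has length 7 (e.g. 2, 14, 14, 17, 17, 19, 24).

7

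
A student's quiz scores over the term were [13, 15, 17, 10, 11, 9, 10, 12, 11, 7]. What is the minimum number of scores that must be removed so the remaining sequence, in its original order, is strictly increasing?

Fewest deletions = n − (longest strictly increasing subsequence).
i:      1  2  3  4  5  6  7  8  9 10
a[i]:  13 15 17 10 11  9 10 12 11  7
dp:     1  2  3  1  2  1  2  3  3  1
max dp = 3, so deletions = 10 − 3 = 7.

7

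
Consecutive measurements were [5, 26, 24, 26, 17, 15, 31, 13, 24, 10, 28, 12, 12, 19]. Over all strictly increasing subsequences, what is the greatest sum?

86

Let S[i] be the best sum of a strictly increasing subsequence ending at i:
i:      1  2  3  4  5  6  7  8  9 10 11 12 13 14
a[i]:   5 26 24 26 17 15 31 13 24 10 28 12 12 19
S:      5 31 29 55 22 20 86 18 46 15 83 27 27 46
Maximum is 86 (e.g. 5 + 24 + 26 + 31).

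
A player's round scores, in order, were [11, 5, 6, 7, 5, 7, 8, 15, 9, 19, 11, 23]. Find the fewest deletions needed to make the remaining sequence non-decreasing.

Fewest deletions = n − (longest non-decreasing subsequence).
Patience tails:
11 → extends → [11]
5 → replaces 11 → [5]
6 → extends → [5, 6]
7 → extends → [5, 6, 7]
5 → replaces 6 → [5, 5, 7]
7 → extends → [5, 5, 7, 7]
8 → extends → [5, 5, 7, 7, 8]
15 → extends → [5, 5, 7, 7, 8, 15]
9 → replaces 15 → [5, 5, 7, 7, 8, 9]
19 → extends → [5, 5, 7, 7, 8, 9, 19]
11 → replaces 19 → [5, 5, 7, 7, 8, 9, 11]
23 → extends → [5, 5, 7, 7, 8, 9, 11, 23]
Longest non-decreasing subsequence has length 8, so deletions = 12 − 8 = 4.

4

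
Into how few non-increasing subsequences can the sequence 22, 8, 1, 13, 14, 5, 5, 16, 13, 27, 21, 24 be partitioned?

6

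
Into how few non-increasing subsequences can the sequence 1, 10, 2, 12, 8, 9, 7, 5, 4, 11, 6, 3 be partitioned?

Place each on the leftmost legal pile:
1 → new pile 1 (tops now [1])
10 → new pile 2 (tops now [1, 10])
2 → pile 2 (tops now [1, 2])
12 → new pile 3 (tops now [1, 2, 12])
8 → pile 3 (tops now [1, 2, 8])
9 → new pile 4 (tops now [1, 2, 8, 9])
7 → pile 3 (tops now [1, 2, 7, 9])
5 → pile 3 (tops now [1, 2, 5, 9])
4 → pile 3 (tops now [1, 2, 4, 9])
11 → new pile 5 (tops now [1, 2, 4, 9, 11])
6 → pile 4 (tops now [1, 2, 4, 6, 11])
3 → pile 3 (tops now [1, 2, 3, 6, 11])
Five piles.

5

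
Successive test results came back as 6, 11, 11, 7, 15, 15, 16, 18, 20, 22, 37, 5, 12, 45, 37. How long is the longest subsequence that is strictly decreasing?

3

Let dp[i] be the longest strictly decreasing subsequence ending at i:
i:      1  2  3  4  5  6  7  8  9 10 11 12 13 14 15
a[i]:   6 11 11  7 15 15 16 18 20 22 37  5 12 45 37
dp:     1  1  1  2  1  1  1  1  1  1  1  3  2  1  2
Maximum is 3.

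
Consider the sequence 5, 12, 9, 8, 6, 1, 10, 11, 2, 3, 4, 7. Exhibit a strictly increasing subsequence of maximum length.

Patience tails give the LIS length; then backtrack through the dp parents:
5 → extends → [5]
12 → extends → [5, 12]
9 → replaces 12 → [5, 9]
8 → replaces 9 → [5, 8]
6 → replaces 8 → [5, 6]
1 → replaces 5 → [1, 6]
10 → extends → [1, 6, 10]
11 → extends → [1, 6, 10, 11]
2 → replaces 6 → [1, 2, 10, 11]
3 → replaces 10 → [1, 2, 3, 11]
4 → replaces 11 → [1, 2, 3, 4]
7 → extends → [1, 2, 3, 4, 7]
Length 5; one witness is 1, 2, 3, 4, 7.

1, 2, 3, 4, 7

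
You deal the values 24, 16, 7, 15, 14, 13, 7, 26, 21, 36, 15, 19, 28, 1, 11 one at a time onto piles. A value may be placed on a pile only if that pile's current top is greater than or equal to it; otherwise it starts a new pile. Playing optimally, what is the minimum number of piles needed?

5

Place each on the leftmost legal pile:
24 → new pile 1 (tops now [24])
16 → pile 1 (tops now [16])
7 → pile 1 (tops now [7])
15 → new pile 2 (tops now [7, 15])
14 → pile 2 (tops now [7, 14])
13 → pile 2 (tops now [7, 13])
7 → pile 1 (tops now [7, 13])
26 → new pile 3 (tops now [7, 13, 26])
21 → pile 3 (tops now [7, 13, 21])
36 → new pile 4 (tops now [7, 13, 21, 36])
15 → pile 3 (tops now [7, 13, 15, 36])
19 → pile 4 (tops now [7, 13, 15, 19])
28 → new pile 5 (tops now [7, 13, 15, 19, 28])
1 → pile 1 (tops now [1, 13, 15, 19, 28])
11 → pile 2 (tops now [1, 11, 15, 19, 28])
Five piles.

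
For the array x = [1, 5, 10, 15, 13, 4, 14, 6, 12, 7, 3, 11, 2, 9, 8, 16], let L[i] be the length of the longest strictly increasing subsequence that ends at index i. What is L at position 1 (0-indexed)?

2

dp[i] = 1 + max{dp[j] : j<i, x[j]<x[i]} (or 1 if no such j):
i:      0  1  2  3  4  5  6  7  8  9 10 11 12 13 14 15
x[i]:   1  5 10 15 13  4 14  6 12  7  3 11  2  9  8 16
dp:     1  2  3  4  4  2  5  3  4  4  2  5  2  5  5  6
At index 1 the value is 2.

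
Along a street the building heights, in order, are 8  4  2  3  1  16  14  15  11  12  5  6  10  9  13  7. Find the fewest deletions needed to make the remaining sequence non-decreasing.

10

Fewest deletions = n − (longest non-decreasing subsequence).
Patience tails:
8 → extends → [8]
4 → replaces 8 → [4]
2 → replaces 4 → [2]
3 → extends → [2, 3]
1 → replaces 2 → [1, 3]
16 → extends → [1, 3, 16]
14 → replaces 16 → [1, 3, 14]
15 → extends → [1, 3, 14, 15]
11 → replaces 14 → [1, 3, 11, 15]
12 → replaces 15 → [1, 3, 11, 12]
5 → replaces 11 → [1, 3, 5, 12]
6 → replaces 12 → [1, 3, 5, 6]
10 → extends → [1, 3, 5, 6, 10]
9 → replaces 10 → [1, 3, 5, 6, 9]
13 → extends → [1, 3, 5, 6, 9, 13]
7 → replaces 9 → [1, 3, 5, 6, 7, 13]
Longest non-decreasing subsequence has length 6, so deletions = 16 − 6 = 10.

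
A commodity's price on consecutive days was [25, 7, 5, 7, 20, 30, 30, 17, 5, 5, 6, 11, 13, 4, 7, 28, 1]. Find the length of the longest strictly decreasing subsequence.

6

Negate each value so 'decreasing' becomes 'increasing', then run patience tails on the negated sequence:
-25 → extends → [-25]
-7 → extends → [-25, -7]
-5 → extends → [-25, -7, -5]
-7 → already a tail → [-25, -7, -5]
-20 → replaces -7 → [-25, -20, -5]
-30 → replaces -25 → [-30, -20, -5]
-30 → already a tail → [-30, -20, -5]
-17 → replaces -5 → [-30, -20, -17]
-5 → extends → [-30, -20, -17, -5]
-5 → already a tail → [-30, -20, -17, -5]
-6 → replaces -5 → [-30, -20, -17, -6]
-11 → replaces -6 → [-30, -20, -17, -11]
-13 → replaces -11 → [-30, -20, -17, -13]
-4 → extends → [-30, -20, -17, -13, -4]
-7 → replaces -4 → [-30, -20, -17, -13, -7]
-28 → replaces -20 → [-30, -28, -17, -13, -7]
-1 → extends → [-30, -28, -17, -13, -7, -1]
Six tails, so the longest strictly decreasing subsequence of the original has length 6.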